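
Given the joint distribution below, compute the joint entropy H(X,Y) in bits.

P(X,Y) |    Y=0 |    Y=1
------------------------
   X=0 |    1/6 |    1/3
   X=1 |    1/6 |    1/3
1.9183 bits

Joint entropy is H(X,Y) = -Σ_{x,y} p(x,y) log p(x,y).

Summing over all non-zero entries:
H(X,Y) = -[1/6·log_2(1/6) + 1/3·log_2(1/3) + 1/6·log_2(1/6) + 1/3·log_2(1/3)]
H(X,Y) = 1.9183 bits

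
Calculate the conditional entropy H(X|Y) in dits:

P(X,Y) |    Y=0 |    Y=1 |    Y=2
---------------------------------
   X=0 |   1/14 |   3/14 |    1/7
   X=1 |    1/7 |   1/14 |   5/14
0.2589 dits

Using the chain rule: H(X|Y) = H(X,Y) - H(Y)

First, compute H(X,Y) = 0.7082 dits

Marginal P(Y) = (3/14, 2/7, 1/2)
H(Y) = 0.4493 dits

H(X|Y) = H(X,Y) - H(Y) = 0.7082 - 0.4493 = 0.2589 dits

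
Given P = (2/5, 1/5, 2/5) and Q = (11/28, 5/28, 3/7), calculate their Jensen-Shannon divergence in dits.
0.0002 dits

Jensen-Shannon divergence is:
JSD(P||Q) = 0.5 × D_KL(P||M) + 0.5 × D_KL(Q||M)
where M = 0.5 × (P + Q) is the mixture distribution.

M = 0.5 × (2/5, 1/5, 2/5) + 0.5 × (11/28, 5/28, 3/7) = (0.396429, 0.189286, 0.414286)

D_KL(P||M) = 0.0002 dits
D_KL(Q||M) = 0.0002 dits

JSD(P||Q) = 0.5 × 0.0002 + 0.5 × 0.0002 = 0.0002 dits

Unlike KL divergence, JSD is symmetric and bounded: 0 ≤ JSD ≤ log(2).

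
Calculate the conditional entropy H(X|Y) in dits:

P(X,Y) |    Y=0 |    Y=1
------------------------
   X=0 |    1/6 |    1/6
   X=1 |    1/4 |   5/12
0.2734 dits

Using the chain rule: H(X|Y) = H(X,Y) - H(Y)

First, compute H(X,Y) = 0.5683 dits

Marginal P(Y) = (5/12, 7/12)
H(Y) = 0.2950 dits

H(X|Y) = H(X,Y) - H(Y) = 0.5683 - 0.2950 = 0.2734 dits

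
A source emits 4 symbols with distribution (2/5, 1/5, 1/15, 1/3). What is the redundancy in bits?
0.2181 bits

Redundancy measures how far a source is from maximum entropy:
R = H_max - H(X)

Maximum entropy for 4 symbols: H_max = log_2(4) = 2.0000 bits
Actual entropy: H(X) = 1.7819 bits
Redundancy: R = 2.0000 - 1.7819 = 0.2181 bits

This redundancy represents potential for compression: the source could be compressed by 0.2181 bits per symbol.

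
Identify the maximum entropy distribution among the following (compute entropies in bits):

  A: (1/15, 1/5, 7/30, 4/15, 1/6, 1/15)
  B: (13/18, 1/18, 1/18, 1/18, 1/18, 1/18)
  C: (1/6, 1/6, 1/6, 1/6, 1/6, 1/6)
C

For a discrete distribution over n outcomes, entropy is maximized by the uniform distribution.

Computing entropies:
H(A) = 2.4145 bits
H(B) = 1.4974 bits
H(C) = 2.5850 bits

The uniform distribution (where all probabilities equal 1/6) achieves the maximum entropy of log_2(6) = 2.5850 bits.

Distribution C has the highest entropy.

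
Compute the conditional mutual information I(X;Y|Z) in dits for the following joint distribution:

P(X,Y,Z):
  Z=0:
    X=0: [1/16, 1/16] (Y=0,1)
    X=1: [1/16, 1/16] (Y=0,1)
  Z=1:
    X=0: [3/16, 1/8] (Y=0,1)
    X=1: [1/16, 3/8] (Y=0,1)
0.0381 dits

Conditional mutual information: I(X;Y|Z) = H(X|Z) + H(Y|Z) - H(X,Y|Z)

H(Z) = 0.2442
H(X,Z) = 0.5407 → H(X|Z) = 0.2965
H(Y,Z) = 0.5268 → H(Y|Z) = 0.2826
H(X,Y,Z) = 0.7852 → H(X,Y|Z) = 0.5410

I(X;Y|Z) = 0.2965 + 0.2826 - 0.5410 = 0.0381 dits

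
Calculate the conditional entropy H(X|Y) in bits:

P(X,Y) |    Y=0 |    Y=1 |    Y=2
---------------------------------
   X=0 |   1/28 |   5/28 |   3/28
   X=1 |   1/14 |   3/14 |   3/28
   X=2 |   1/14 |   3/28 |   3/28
1.5465 bits

Using the chain rule: H(X|Y) = H(X,Y) - H(Y)

First, compute H(X,Y) = 3.0167 bits

Marginal P(Y) = (5/28, 1/2, 9/28)
H(Y) = 1.4701 bits

H(X|Y) = H(X,Y) - H(Y) = 3.0167 - 1.4701 = 1.5465 bits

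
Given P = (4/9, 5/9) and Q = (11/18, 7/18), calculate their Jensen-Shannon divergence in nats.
0.0140 nats

Jensen-Shannon divergence is:
JSD(P||Q) = 0.5 × D_KL(P||M) + 0.5 × D_KL(Q||M)
where M = 0.5 × (P + Q) is the mixture distribution.

M = 0.5 × (4/9, 5/9) + 0.5 × (11/18, 7/18) = (19/36, 17/36)

D_KL(P||M) = 0.0139 nats
D_KL(Q||M) = 0.0141 nats

JSD(P||Q) = 0.5 × 0.0139 + 0.5 × 0.0141 = 0.0140 nats

Unlike KL divergence, JSD is symmetric and bounded: 0 ≤ JSD ≤ log(2).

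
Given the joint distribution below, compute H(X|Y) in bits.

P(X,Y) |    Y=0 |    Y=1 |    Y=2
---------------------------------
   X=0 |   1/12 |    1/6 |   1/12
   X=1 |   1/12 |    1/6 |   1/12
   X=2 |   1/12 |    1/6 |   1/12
1.5850 bits

Using the chain rule: H(X|Y) = H(X,Y) - H(Y)

First, compute H(X,Y) = 3.0850 bits

Marginal P(Y) = (1/4, 1/2, 1/4)
H(Y) = 1.5000 bits

H(X|Y) = H(X,Y) - H(Y) = 3.0850 - 1.5000 = 1.5850 bits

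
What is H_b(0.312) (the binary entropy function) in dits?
0.2696 dits

The binary entropy function is:
H(p) = -p log(p) - (1-p) log(1-p)

H(0.312) = -0.312 × log_10(0.312) - 0.688 × log_10(0.688)
H(0.312) = 0.2696 dits

Note: Binary entropy is maximized at p=0.5 (H=1 bit) and minimized at p=0 or p=1 (H=0).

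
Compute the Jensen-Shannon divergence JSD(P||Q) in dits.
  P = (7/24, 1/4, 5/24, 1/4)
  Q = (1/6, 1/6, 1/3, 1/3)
0.0100 dits

Jensen-Shannon divergence is:
JSD(P||Q) = 0.5 × D_KL(P||M) + 0.5 × D_KL(Q||M)
where M = 0.5 × (P + Q) is the mixture distribution.

M = 0.5 × (7/24, 1/4, 5/24, 1/4) + 0.5 × (1/6, 1/6, 1/3, 1/3) = (0.229167, 5/24, 0.270833, 7/24)

D_KL(P||M) = 0.0099 dits
D_KL(Q||M) = 0.0102 dits

JSD(P||Q) = 0.5 × 0.0099 + 0.5 × 0.0102 = 0.0100 dits

Unlike KL divergence, JSD is symmetric and bounded: 0 ≤ JSD ≤ log(2).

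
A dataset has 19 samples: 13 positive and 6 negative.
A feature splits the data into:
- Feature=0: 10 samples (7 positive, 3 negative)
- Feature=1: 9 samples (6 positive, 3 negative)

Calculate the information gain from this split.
0.0009 bits

Information Gain = H(Y) - H(Y|Feature)

Before split:
P(positive) = 13/19 = 0.6842
H(Y) = 0.8997 bits

After split:
Feature=0: H = 0.8813 bits (weight = 10/19)
Feature=1: H = 0.9183 bits (weight = 9/19)
H(Y|Feature) = (10/19)×0.8813 + (9/19)×0.9183 = 0.8988 bits

Information Gain = 0.8997 - 0.8988 = 0.0009 bits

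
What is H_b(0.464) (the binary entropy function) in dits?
0.2999 dits

The binary entropy function is:
H(p) = -p log(p) - (1-p) log(1-p)

H(0.464) = -0.464 × log_10(0.464) - 0.536 × log_10(0.536)
H(0.464) = 0.2999 dits

Note: Binary entropy is maximized at p=0.5 (H=1 bit) and minimized at p=0 or p=1 (H=0).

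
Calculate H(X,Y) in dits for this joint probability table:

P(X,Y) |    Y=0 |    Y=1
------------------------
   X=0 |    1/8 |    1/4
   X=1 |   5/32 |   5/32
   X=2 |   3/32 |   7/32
0.7561 dits

Joint entropy is H(X,Y) = -Σ_{x,y} p(x,y) log p(x,y).

Summing over all non-zero entries:
H(X,Y) = -[1/8·log_10(1/8) + 1/4·log_10(1/4) + 5/32·log_10(5/32) + 5/32·log_10(5/32) + 3/32·log_10(3/32) + 7/32·log_10(7/32)]
H(X,Y) = 0.7561 dits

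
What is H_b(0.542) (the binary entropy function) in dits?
0.2995 dits

The binary entropy function is:
H(p) = -p log(p) - (1-p) log(1-p)

H(0.542) = -0.542 × log_10(0.542) - 0.458 × log_10(0.458)
H(0.542) = 0.2995 dits

Note: Binary entropy is maximized at p=0.5 (H=1 bit) and minimized at p=0 or p=1 (H=0).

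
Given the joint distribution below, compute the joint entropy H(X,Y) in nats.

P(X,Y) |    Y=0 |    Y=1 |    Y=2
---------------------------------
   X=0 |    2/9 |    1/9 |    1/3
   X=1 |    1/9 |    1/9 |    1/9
1.6770 nats

Joint entropy is H(X,Y) = -Σ_{x,y} p(x,y) log p(x,y).

Summing over all non-zero entries:
H(X,Y) = -[2/9·log_e(2/9) + 1/9·log_e(1/9) + 1/3·log_e(1/3) + 1/9·log_e(1/9) + 1/9·log_e(1/9) + 1/9·log_e(1/9)]
H(X,Y) = 1.6770 nats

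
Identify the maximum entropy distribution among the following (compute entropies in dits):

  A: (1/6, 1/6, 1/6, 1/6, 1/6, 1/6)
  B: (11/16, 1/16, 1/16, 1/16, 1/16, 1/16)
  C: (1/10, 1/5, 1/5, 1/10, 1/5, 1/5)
A

For a discrete distribution over n outcomes, entropy is maximized by the uniform distribution.

Computing entropies:
H(A) = 0.7782 dits
H(B) = 0.4882 dits
H(C) = 0.7592 dits

The uniform distribution (where all probabilities equal 1/6) achieves the maximum entropy of log_10(6) = 0.7782 dits.

Distribution A has the highest entropy.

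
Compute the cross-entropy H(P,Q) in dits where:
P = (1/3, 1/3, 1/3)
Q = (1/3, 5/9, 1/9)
0.5622 dits

Cross-entropy: H(P,Q) = -Σ p(x) log q(x)

Alternatively: H(P,Q) = H(P) + D_KL(P||Q)
H(P) = 0.4771 dits
D_KL(P||Q) = 0.0851 dits

H(P,Q) = 0.4771 + 0.0851 = 0.5622 dits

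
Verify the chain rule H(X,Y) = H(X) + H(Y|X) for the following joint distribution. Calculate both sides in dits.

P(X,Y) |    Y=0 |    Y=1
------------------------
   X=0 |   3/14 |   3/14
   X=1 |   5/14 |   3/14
H(X,Y) = 0.5898, H(X) = 0.2966, H(Y|X) = 0.2932 (all in dits)

Chain rule: H(X,Y) = H(X) + H(Y|X)

Left side — joint entropy directly:
H(X,Y) = -Σ p(x,y) log p(x,y) = 0.5898 dits

Right side — compute H(Y|X) from the conditional distributions:
P(X) = (3/7, 4/7), so H(X) = 0.2966 dits
H(Y|X) = Σ_x P(X=x) · H(Y|X=x):
  P(Y|X=0) = (1/2, 1/2), H(Y|X=0) = 0.3010, weight P(X=0) = 3/7
  P(Y|X=1) = (5/8, 3/8), H(Y|X=1) = 0.2873, weight P(X=1) = 4/7
H(Y|X) = 0.2932 dits

H(X) + H(Y|X) = 0.2966 + 0.2932 = 0.5898 dits

Both sides equal 0.5898 dits. ✓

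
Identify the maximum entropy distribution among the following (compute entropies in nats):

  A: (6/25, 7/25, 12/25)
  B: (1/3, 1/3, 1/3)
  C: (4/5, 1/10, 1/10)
B

For a discrete distribution over n outcomes, entropy is maximized by the uniform distribution.

Computing entropies:
H(A) = 1.0512 nats
H(B) = 1.0986 nats
H(C) = 0.6390 nats

The uniform distribution (where all probabilities equal 1/3) achieves the maximum entropy of log_e(3) = 1.0986 nats.

Distribution B has the highest entropy.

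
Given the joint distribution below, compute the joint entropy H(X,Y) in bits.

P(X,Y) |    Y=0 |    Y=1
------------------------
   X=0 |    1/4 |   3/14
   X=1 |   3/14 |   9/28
1.9788 bits

Joint entropy is H(X,Y) = -Σ_{x,y} p(x,y) log p(x,y).

Summing over all non-zero entries:
H(X,Y) = -[1/4·log_2(1/4) + 3/14·log_2(3/14) + 3/14·log_2(3/14) + 9/28·log_2(9/28)]
H(X,Y) = 1.9788 bits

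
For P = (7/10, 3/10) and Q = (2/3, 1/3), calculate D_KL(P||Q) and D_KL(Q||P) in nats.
D_KL(P||Q) = 0.0025, D_KL(Q||P) = 0.0026

KL divergence is not symmetric: D_KL(P||Q) ≠ D_KL(Q||P) in general.

D_KL(P||Q) = 0.0025 nats
D_KL(Q||P) = 0.0026 nats

No, they are not equal!

This asymmetry is why KL divergence is not a true distance metric.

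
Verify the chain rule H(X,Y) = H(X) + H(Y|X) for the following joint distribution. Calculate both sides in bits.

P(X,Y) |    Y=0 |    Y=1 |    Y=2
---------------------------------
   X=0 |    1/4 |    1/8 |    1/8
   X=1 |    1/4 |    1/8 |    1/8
H(X,Y) = 2.5000, H(X) = 1.0000, H(Y|X) = 1.5000 (all in bits)

Chain rule: H(X,Y) = H(X) + H(Y|X)

Left side — joint entropy directly:
H(X,Y) = -Σ p(x,y) log p(x,y) = 2.5000 bits

Right side — compute H(Y|X) from the conditional distributions:
P(X) = (1/2, 1/2), so H(X) = 1.0000 bits
H(Y|X) = Σ_x P(X=x) · H(Y|X=x):
  P(Y|X=0) = (1/2, 1/4, 1/4), H(Y|X=0) = 1.5000, weight P(X=0) = 1/2
  P(Y|X=1) = (1/2, 1/4, 1/4), H(Y|X=1) = 1.5000, weight P(X=1) = 1/2
H(Y|X) = 1.5000 bits

H(X) + H(Y|X) = 1.0000 + 1.5000 = 2.5000 bits

Both sides equal 2.5000 bits. ✓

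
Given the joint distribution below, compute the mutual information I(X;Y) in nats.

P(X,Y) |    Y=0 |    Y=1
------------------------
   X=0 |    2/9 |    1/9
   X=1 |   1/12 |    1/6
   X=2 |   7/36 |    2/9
0.0340 nats

Mutual information: I(X;Y) = H(X) + H(Y) - H(X,Y)

Marginals:
P(X) = (1/3, 1/4, 5/12), H(X) = 1.0776 nats
P(Y) = (1/2, 1/2), H(Y) = 0.6931 nats

Joint entropy: H(X,Y) = 1.7367 nats

I(X;Y) = 1.0776 + 0.6931 - 1.7367 = 0.0340 nats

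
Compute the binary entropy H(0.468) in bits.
0.9970 bits

The binary entropy function is:
H(p) = -p log(p) - (1-p) log(1-p)

H(0.468) = -0.468 × log_2(0.468) - 0.532 × log_2(0.532)
H(0.468) = 0.9970 bits

Note: Binary entropy is maximized at p=0.5 (H=1 bit) and minimized at p=0 or p=1 (H=0).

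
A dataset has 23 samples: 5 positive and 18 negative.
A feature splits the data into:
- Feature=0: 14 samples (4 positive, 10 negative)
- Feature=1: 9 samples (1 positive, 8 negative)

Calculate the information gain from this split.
0.0331 bits

Information Gain = H(Y) - H(Y|Feature)

Before split:
P(positive) = 5/23 = 0.2174
H(Y) = 0.7554 bits

After split:
Feature=0: H = 0.8631 bits (weight = 14/23)
Feature=1: H = 0.5033 bits (weight = 9/23)
H(Y|Feature) = (14/23)×0.8631 + (9/23)×0.5033 = 0.7223 bits

Information Gain = 0.7554 - 0.7223 = 0.0331 bits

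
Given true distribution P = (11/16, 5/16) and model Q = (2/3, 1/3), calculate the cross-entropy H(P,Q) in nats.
0.6221 nats

Cross-entropy: H(P,Q) = -Σ p(x) log q(x)

Alternatively: H(P,Q) = H(P) + D_KL(P||Q)
H(P) = 0.6211 nats
D_KL(P||Q) = 0.0010 nats

H(P,Q) = 0.6211 + 0.0010 = 0.6221 nats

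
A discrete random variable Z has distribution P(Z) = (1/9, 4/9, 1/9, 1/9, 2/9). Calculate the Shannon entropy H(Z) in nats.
1.4271 nats

Shannon entropy is H(X) = -Σ p(x) log p(x).

For P = (1/9, 4/9, 1/9, 1/9, 2/9):
H = -1/9 × log_e(1/9) -4/9 × log_e(4/9) -1/9 × log_e(1/9) -1/9 × log_e(1/9) -2/9 × log_e(2/9)
H = 1.4271 nats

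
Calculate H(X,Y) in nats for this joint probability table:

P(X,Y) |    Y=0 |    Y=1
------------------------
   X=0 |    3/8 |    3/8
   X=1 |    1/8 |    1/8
1.2555 nats

Joint entropy is H(X,Y) = -Σ_{x,y} p(x,y) log p(x,y).

Summing over all non-zero entries:
H(X,Y) = -[3/8·log_e(3/8) + 3/8·log_e(3/8) + 1/8·log_e(1/8) + 1/8·log_e(1/8)]
H(X,Y) = 1.2555 nats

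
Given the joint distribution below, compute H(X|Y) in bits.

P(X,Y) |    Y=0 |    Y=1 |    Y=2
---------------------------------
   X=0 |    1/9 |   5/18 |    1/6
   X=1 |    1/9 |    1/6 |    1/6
0.9797 bits

Using the chain rule: H(X|Y) = H(X,Y) - H(Y)

First, compute H(X,Y) = 2.5102 bits

Marginal P(Y) = (2/9, 4/9, 1/3)
H(Y) = 1.5305 bits

H(X|Y) = H(X,Y) - H(Y) = 2.5102 - 1.5305 = 0.9797 bits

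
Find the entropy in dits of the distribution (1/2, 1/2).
0.3010 dits

Shannon entropy is H(X) = -Σ p(x) log p(x).

For P = (1/2, 1/2):
H = -1/2 × log_10(1/2) -1/2 × log_10(1/2)
H = 0.3010 dits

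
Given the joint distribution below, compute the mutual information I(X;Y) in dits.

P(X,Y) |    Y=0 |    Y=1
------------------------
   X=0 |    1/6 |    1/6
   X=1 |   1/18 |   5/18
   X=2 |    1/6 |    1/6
0.0243 dits

Mutual information: I(X;Y) = H(X) + H(Y) - H(X,Y)

Marginals:
P(X) = (1/3, 1/3, 1/3), H(X) = 0.4771 dits
P(Y) = (7/18, 11/18), H(Y) = 0.2902 dits

Joint entropy: H(X,Y) = 0.7430 dits

I(X;Y) = 0.4771 + 0.2902 - 0.7430 = 0.0243 dits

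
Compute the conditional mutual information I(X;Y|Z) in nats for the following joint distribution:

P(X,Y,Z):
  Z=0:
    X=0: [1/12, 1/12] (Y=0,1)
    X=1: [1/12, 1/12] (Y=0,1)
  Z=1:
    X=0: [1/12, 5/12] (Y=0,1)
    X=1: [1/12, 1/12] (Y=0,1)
0.0341 nats

Conditional mutual information: I(X;Y|Z) = H(X|Z) + H(Y|Z) - H(X,Y|Z)

H(Z) = 0.6365
H(X,Z) = 1.2425 → H(X|Z) = 0.6059
H(Y,Z) = 1.2425 → H(Y|Z) = 0.6059
H(X,Y,Z) = 1.8143 → H(X,Y|Z) = 1.1778

I(X;Y|Z) = 0.6059 + 0.6059 - 1.1778 = 0.0341 nats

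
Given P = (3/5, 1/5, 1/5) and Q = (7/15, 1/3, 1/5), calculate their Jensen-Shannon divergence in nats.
0.0126 nats

Jensen-Shannon divergence is:
JSD(P||Q) = 0.5 × D_KL(P||M) + 0.5 × D_KL(Q||M)
where M = 0.5 × (P + Q) is the mixture distribution.

M = 0.5 × (3/5, 1/5, 1/5) + 0.5 × (7/15, 1/3, 1/5) = (8/15, 4/15, 1/5)

D_KL(P||M) = 0.0131 nats
D_KL(Q||M) = 0.0121 nats

JSD(P||Q) = 0.5 × 0.0131 + 0.5 × 0.0121 = 0.0126 nats

Unlike KL divergence, JSD is symmetric and bounded: 0 ≤ JSD ≤ log(2).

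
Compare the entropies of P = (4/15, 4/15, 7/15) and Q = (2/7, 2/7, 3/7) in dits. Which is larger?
Q

Computing entropies in dits:
H(P) = 0.4606
H(Q) = 0.4686

Distribution Q has higher entropy.

Intuition: The distribution closer to uniform (more spread out) has higher entropy.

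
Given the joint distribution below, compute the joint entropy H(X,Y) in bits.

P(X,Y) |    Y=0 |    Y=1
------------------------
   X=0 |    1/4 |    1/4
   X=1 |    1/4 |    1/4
2.0000 bits

Joint entropy is H(X,Y) = -Σ_{x,y} p(x,y) log p(x,y).

Summing over all non-zero entries:
H(X,Y) = -[1/4·log_2(1/4) + 1/4·log_2(1/4) + 1/4·log_2(1/4) + 1/4·log_2(1/4)]
H(X,Y) = 2.0000 bits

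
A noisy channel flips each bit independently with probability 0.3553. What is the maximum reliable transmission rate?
0.0613 bits

For a binary symmetric channel (BSC) with error probability p:
Capacity C = 1 - H(p) bits per symbol

where H(p) = -p log₂(p) - (1-p) log₂(1-p) is the binary entropy function.

H(0.3553) = 0.9387 bits
C = 1 - 0.9387 = 0.0613 bits per symbol

This means we can reliably transmit up to 0.0613 bits of information per channel use.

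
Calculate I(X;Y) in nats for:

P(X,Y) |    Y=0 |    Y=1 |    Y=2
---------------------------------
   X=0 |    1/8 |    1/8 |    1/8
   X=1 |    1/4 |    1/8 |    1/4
0.0109 nats

Mutual information: I(X;Y) = H(X) + H(Y) - H(X,Y)

Marginals:
P(X) = (3/8, 5/8), H(X) = 0.6616 nats
P(Y) = (3/8, 1/4, 3/8), H(Y) = 1.0822 nats

Joint entropy: H(X,Y) = 1.7329 nats

I(X;Y) = 0.6616 + 1.0822 - 1.7329 = 0.0109 nats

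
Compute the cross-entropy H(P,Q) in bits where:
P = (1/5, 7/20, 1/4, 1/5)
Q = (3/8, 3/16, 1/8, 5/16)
2.2139 bits

Cross-entropy: H(P,Q) = -Σ p(x) log q(x)

Alternatively: H(P,Q) = H(P) + D_KL(P||Q)
H(P) = 1.9589 bits
D_KL(P||Q) = 0.2550 bits

H(P,Q) = 1.9589 + 0.2550 = 2.2139 bits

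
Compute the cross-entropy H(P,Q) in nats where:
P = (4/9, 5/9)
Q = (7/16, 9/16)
0.6871 nats

Cross-entropy: H(P,Q) = -Σ p(x) log q(x)

Alternatively: H(P,Q) = H(P) + D_KL(P||Q)
H(P) = 0.6870 nats
D_KL(P||Q) = 0.0001 nats

H(P,Q) = 0.6870 + 0.0001 = 0.6871 nats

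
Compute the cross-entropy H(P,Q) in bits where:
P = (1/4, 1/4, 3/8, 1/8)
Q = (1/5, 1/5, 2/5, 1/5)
1.9469 bits

Cross-entropy: H(P,Q) = -Σ p(x) log q(x)

Alternatively: H(P,Q) = H(P) + D_KL(P||Q)
H(P) = 1.9056 bits
D_KL(P||Q) = 0.0413 bits

H(P,Q) = 1.9056 + 0.0413 = 1.9469 bits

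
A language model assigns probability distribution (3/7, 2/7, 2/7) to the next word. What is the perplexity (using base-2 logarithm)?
2.9417

Perplexity is 2^H (or exp(H) for natural log).

First, H = -Σ p log p = 1.5567 bits
Perplexity = 2^1.5567 = 2.9417

Interpretation: The model's uncertainty is equivalent to choosing uniformly among 2.9 options.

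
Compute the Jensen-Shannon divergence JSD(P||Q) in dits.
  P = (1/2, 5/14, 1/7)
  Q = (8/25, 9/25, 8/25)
0.0119 dits

Jensen-Shannon divergence is:
JSD(P||Q) = 0.5 × D_KL(P||M) + 0.5 × D_KL(Q||M)
where M = 0.5 × (P + Q) is the mixture distribution.

M = 0.5 × (1/2, 5/14, 1/7) + 0.5 × (8/25, 9/25, 8/25) = (0.41, 0.358571, 0.231429)

D_KL(P||M) = 0.0125 dits
D_KL(Q||M) = 0.0112 dits

JSD(P||Q) = 0.5 × 0.0125 + 0.5 × 0.0112 = 0.0119 dits

Unlike KL divergence, JSD is symmetric and bounded: 0 ≤ JSD ≤ log(2).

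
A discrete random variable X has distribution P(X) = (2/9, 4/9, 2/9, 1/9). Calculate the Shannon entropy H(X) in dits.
0.5529 dits

Shannon entropy is H(X) = -Σ p(x) log p(x).

For P = (2/9, 4/9, 2/9, 1/9):
H = -2/9 × log_10(2/9) -4/9 × log_10(4/9) -2/9 × log_10(2/9) -1/9 × log_10(1/9)
H = 0.5529 dits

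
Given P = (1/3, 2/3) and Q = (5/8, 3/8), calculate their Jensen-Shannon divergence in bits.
0.0624 bits

Jensen-Shannon divergence is:
JSD(P||Q) = 0.5 × D_KL(P||M) + 0.5 × D_KL(Q||M)
where M = 0.5 × (P + Q) is the mixture distribution.

M = 0.5 × (1/3, 2/3) + 0.5 × (5/8, 3/8) = (0.479167, 0.520833)

D_KL(P||M) = 0.0629 bits
D_KL(Q||M) = 0.0619 bits

JSD(P||Q) = 0.5 × 0.0629 + 0.5 × 0.0619 = 0.0624 bits

Unlike KL divergence, JSD is symmetric and bounded: 0 ≤ JSD ≤ log(2).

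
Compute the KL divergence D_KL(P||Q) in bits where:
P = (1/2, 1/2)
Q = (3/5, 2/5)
0.0294 bits

KL divergence: D_KL(P||Q) = Σ p(x) log(p(x)/q(x))

Computing term by term:
  x=0: 1/2 × log_2[(1/2)/(3/5)] = 1/2 × -0.2630 = -0.1315
  x=1: 1/2 × log_2[(1/2)/(2/5)] = 1/2 × 0.3219 = 0.1610

D_KL(P||Q) = 0.0294 bits

Note: KL divergence is always non-negative and equals 0 iff P = Q.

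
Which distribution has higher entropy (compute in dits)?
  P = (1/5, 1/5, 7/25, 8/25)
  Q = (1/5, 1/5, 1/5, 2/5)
P

Computing entropies in dits:
H(P) = 0.5927
H(Q) = 0.5786

Distribution P has higher entropy.

Intuition: The distribution closer to uniform (more spread out) has higher entropy.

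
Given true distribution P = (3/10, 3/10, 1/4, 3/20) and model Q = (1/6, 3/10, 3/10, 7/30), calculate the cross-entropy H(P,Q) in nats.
1.4180 nats

Cross-entropy: H(P,Q) = -Σ p(x) log q(x)

Alternatively: H(P,Q) = H(P) + D_KL(P||Q)
H(P) = 1.3535 nats
D_KL(P||Q) = 0.0645 nats

H(P,Q) = 1.3535 + 0.0645 = 1.4180 nats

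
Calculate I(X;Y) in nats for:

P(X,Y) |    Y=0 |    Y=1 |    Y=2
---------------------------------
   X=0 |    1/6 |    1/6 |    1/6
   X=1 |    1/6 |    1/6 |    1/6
0.0000 nats

Mutual information: I(X;Y) = H(X) + H(Y) - H(X,Y)

Marginals:
P(X) = (1/2, 1/2), H(X) = 0.6931 nats
P(Y) = (1/3, 1/3, 1/3), H(Y) = 1.0986 nats

Joint entropy: H(X,Y) = 1.7918 nats

I(X;Y) = 0.6931 + 1.0986 - 1.7918 = 0.0000 nats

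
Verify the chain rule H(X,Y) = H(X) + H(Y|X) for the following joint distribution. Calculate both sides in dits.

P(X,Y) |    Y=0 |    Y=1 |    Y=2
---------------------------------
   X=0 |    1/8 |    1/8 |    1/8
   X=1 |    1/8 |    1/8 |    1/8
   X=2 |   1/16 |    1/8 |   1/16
H(X,Y) = 0.9407, H(X) = 0.4700, H(Y|X) = 0.4707 (all in dits)

Chain rule: H(X,Y) = H(X) + H(Y|X)

Left side — joint entropy directly:
H(X,Y) = -Σ p(x,y) log p(x,y) = 0.9407 dits

Right side — compute H(Y|X) from the conditional distributions:
P(X) = (3/8, 3/8, 1/4), so H(X) = 0.4700 dits
H(Y|X) = Σ_x P(X=x) · H(Y|X=x):
  P(Y|X=0) = (1/3, 1/3, 1/3), H(Y|X=0) = 0.4771, weight P(X=0) = 3/8
  P(Y|X=1) = (1/3, 1/3, 1/3), H(Y|X=1) = 0.4771, weight P(X=1) = 3/8
  P(Y|X=2) = (1/4, 1/2, 1/4), H(Y|X=2) = 0.4515, weight P(X=2) = 1/4
H(Y|X) = 0.4707 dits

H(X) + H(Y|X) = 0.4700 + 0.4707 = 0.9407 dits

Both sides equal 0.9407 dits. ✓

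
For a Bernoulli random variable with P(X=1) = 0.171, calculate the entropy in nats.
0.4575 nats

The binary entropy function is:
H(p) = -p log(p) - (1-p) log(1-p)

H(0.171) = -0.171 × log_e(0.171) - 0.829 × log_e(0.829)
H(0.171) = 0.4575 nats

Note: Binary entropy is maximized at p=0.5 (H=1 bit) and minimized at p=0 or p=1 (H=0).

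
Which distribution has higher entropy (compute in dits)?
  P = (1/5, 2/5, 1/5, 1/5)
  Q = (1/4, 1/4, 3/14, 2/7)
Q

Computing entropies in dits:
H(P) = 0.5786
H(Q) = 0.5998

Distribution Q has higher entropy.

Intuition: The distribution closer to uniform (more spread out) has higher entropy.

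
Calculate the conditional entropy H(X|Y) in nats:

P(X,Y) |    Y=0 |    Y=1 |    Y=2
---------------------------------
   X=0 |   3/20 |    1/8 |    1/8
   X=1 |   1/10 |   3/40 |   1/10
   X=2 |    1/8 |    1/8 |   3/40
1.0791 nats

Using the chain rule: H(X|Y) = H(X,Y) - H(Y)

First, compute H(X,Y) = 2.1733 nats

Marginal P(Y) = (3/8, 13/40, 3/10)
H(Y) = 1.0943 nats

H(X|Y) = H(X,Y) - H(Y) = 2.1733 - 1.0943 = 1.0791 nats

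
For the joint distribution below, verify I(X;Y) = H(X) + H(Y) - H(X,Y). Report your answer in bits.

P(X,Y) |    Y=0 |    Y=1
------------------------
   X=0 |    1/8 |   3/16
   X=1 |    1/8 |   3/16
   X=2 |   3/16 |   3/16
I(X;Y) = 0.0069 bits

Mutual information has multiple equivalent forms:
- I(X;Y) = H(X) - H(X|Y)
- I(X;Y) = H(Y) - H(Y|X)
- I(X;Y) = H(X) + H(Y) - H(X,Y)

Computing all quantities:
H(X) = 1.5794, H(Y) = 0.9887, H(X,Y) = 2.5613
H(X|Y) = 1.5726, H(Y|X) = 0.9818

Verification:
H(X) - H(X|Y) = 1.5794 - 1.5726 = 0.0069
H(Y) - H(Y|X) = 0.9887 - 0.9818 = 0.0069
H(X) + H(Y) - H(X,Y) = 1.5794 + 0.9887 - 2.5613 = 0.0069

All forms give I(X;Y) = 0.0069 bits. ✓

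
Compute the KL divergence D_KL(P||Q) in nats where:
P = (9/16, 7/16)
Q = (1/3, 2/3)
0.1100 nats

KL divergence: D_KL(P||Q) = Σ p(x) log(p(x)/q(x))

Computing term by term:
  x=0: 9/16 × log_e[(9/16)/(1/3)] = 9/16 × 0.5232 = 0.2943
  x=1: 7/16 × log_e[(7/16)/(2/3)] = 7/16 × -0.4212 = -0.1843

D_KL(P||Q) = 0.1100 nats

Note: KL divergence is always non-negative and equals 0 iff P = Q.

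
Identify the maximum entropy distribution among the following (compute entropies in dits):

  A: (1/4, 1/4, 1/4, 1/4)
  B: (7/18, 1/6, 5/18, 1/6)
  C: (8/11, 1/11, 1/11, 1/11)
A

For a discrete distribution over n outcomes, entropy is maximized by the uniform distribution.

Computing entropies:
H(A) = 0.6021 dits
H(B) = 0.5734 dits
H(C) = 0.3846 dits

The uniform distribution (where all probabilities equal 1/4) achieves the maximum entropy of log_10(4) = 0.6021 dits.

Distribution A has the highest entropy.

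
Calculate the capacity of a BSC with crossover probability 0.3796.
0.0422 bits

For a binary symmetric channel (BSC) with error probability p:
Capacity C = 1 - H(p) bits per symbol

where H(p) = -p log₂(p) - (1-p) log₂(1-p) is the binary entropy function.

H(0.3796) = 0.9578 bits
C = 1 - 0.9578 = 0.0422 bits per symbol

This means we can reliably transmit up to 0.0422 bits of information per channel use.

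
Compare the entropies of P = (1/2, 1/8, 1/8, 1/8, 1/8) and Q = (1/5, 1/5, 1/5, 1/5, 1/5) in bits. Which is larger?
Q

Computing entropies in bits:
H(P) = 2.0000
H(Q) = 2.3219

Distribution Q has higher entropy.

Intuition: The distribution closer to uniform (more spread out) has higher entropy.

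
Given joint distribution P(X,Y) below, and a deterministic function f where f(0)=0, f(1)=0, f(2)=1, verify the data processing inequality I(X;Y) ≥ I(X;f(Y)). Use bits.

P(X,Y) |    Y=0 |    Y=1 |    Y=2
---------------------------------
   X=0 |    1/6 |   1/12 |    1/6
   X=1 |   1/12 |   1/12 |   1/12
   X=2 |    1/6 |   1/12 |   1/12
I(X;Y) = 0.0242, I(X;f(Y)) = 0.0137, inequality holds: 0.0242 ≥ 0.0137

Data Processing Inequality: For any Markov chain X → Y → Z, we have I(X;Y) ≥ I(X;Z).

Here Z = f(Y) is a deterministic function of Y, forming X → Y → Z.

Original I(X;Y) = 0.0242 bits

After applying f:
P(X,Z) where Z=f(Y):
- P(X,Z=0) = P(X,Y=0) + P(X,Y=1)
- P(X,Z=1) = P(X,Y=2)

I(X;Z) = I(X;f(Y)) = 0.0137 bits

Verification: 0.0242 ≥ 0.0137 ✓

Information cannot be created by processing; the function f can only lose information about X.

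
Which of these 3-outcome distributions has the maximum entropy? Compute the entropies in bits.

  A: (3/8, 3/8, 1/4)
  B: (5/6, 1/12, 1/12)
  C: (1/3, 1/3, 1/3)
C

For a discrete distribution over n outcomes, entropy is maximized by the uniform distribution.

Computing entropies:
H(A) = 1.5613 bits
H(B) = 0.8167 bits
H(C) = 1.5850 bits

The uniform distribution (where all probabilities equal 1/3) achieves the maximum entropy of log_2(3) = 1.5850 bits.

Distribution C has the highest entropy.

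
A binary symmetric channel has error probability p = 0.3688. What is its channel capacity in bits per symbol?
0.0503 bits

For a binary symmetric channel (BSC) with error probability p:
Capacity C = 1 - H(p) bits per symbol

where H(p) = -p log₂(p) - (1-p) log₂(1-p) is the binary entropy function.

H(0.3688) = 0.9497 bits
C = 1 - 0.9497 = 0.0503 bits per symbol

This means we can reliably transmit up to 0.0503 bits of information per channel use.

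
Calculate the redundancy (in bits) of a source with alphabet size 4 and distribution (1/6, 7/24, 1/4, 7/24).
0.0322 bits

Redundancy measures how far a source is from maximum entropy:
R = H_max - H(X)

Maximum entropy for 4 symbols: H_max = log_2(4) = 2.0000 bits
Actual entropy: H(X) = 1.9678 bits
Redundancy: R = 2.0000 - 1.9678 = 0.0322 bits

This redundancy represents potential for compression: the source could be compressed by 0.0322 bits per symbol.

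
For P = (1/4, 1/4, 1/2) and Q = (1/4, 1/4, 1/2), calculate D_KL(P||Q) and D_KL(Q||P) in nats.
D_KL(P||Q) = 0.0000, D_KL(Q||P) = 0.0000

KL divergence is not symmetric: D_KL(P||Q) ≠ D_KL(Q||P) in general.

D_KL(P||Q) = 0.0000 nats
D_KL(Q||P) = 0.0000 nats

In this case they happen to be equal (to 4 decimal places).

This asymmetry is why KL divergence is not a true distance metric.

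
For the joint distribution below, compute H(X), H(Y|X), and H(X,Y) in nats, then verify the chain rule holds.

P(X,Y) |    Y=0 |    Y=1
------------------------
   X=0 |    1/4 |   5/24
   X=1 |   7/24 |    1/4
H(X,Y) = 1.3793, H(X) = 0.6897, H(Y|X) = 0.6896 (all in nats)

Chain rule: H(X,Y) = H(X) + H(Y|X)

Left side — joint entropy directly:
H(X,Y) = -Σ p(x,y) log p(x,y) = 1.3793 nats

Right side — compute H(Y|X) from the conditional distributions:
P(X) = (11/24, 13/24), so H(X) = 0.6897 nats
H(Y|X) = Σ_x P(X=x) · H(Y|X=x):
  P(Y|X=0) = (6/11, 5/11), H(Y|X=0) = 0.6890, weight P(X=0) = 11/24
  P(Y|X=1) = (7/13, 6/13), H(Y|X=1) = 0.6902, weight P(X=1) = 13/24
H(Y|X) = 0.6896 nats

H(X) + H(Y|X) = 0.6897 + 0.6896 = 1.3793 nats

Both sides equal 1.3793 nats. ✓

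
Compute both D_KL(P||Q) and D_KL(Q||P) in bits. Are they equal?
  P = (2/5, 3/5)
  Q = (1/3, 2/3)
D_KL(P||Q) = 0.0140, D_KL(Q||P) = 0.0137

KL divergence is not symmetric: D_KL(P||Q) ≠ D_KL(Q||P) in general.

D_KL(P||Q) = 0.0140 bits
D_KL(Q||P) = 0.0137 bits

No, they are not equal!

This asymmetry is why KL divergence is not a true distance metric.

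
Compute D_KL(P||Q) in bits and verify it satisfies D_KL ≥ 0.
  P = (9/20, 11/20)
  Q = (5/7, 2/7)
0.2197 bits

KL divergence satisfies the Gibbs inequality: D_KL(P||Q) ≥ 0 for all distributions P, Q.

D_KL(P||Q) = Σ p(x) log(p(x)/q(x))
Term by term:
  x=0: 9/20 × log_2[(9/20)/(5/7)] = -0.3000
  x=1: 11/20 × log_2[(11/20)/(2/7)] = 0.5197
D_KL(P||Q) = 0.2197 bits

D_KL(P||Q) = 0.2197 ≥ 0 ✓

This non-negativity is a fundamental property: relative entropy cannot be negative because it measures how different Q is from P.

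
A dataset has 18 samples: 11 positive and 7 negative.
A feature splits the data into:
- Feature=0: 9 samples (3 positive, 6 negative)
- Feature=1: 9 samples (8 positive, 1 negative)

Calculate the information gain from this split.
0.2533 bits

Information Gain = H(Y) - H(Y|Feature)

Before split:
P(positive) = 11/18 = 0.6111
H(Y) = 0.9641 bits

After split:
Feature=0: H = 0.9183 bits (weight = 9/18)
Feature=1: H = 0.5033 bits (weight = 9/18)
H(Y|Feature) = (9/18)×0.9183 + (9/18)×0.5033 = 0.7108 bits

Information Gain = 0.9641 - 0.7108 = 0.2533 bits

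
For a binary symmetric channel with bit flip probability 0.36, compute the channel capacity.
0.0573 bits

For a binary symmetric channel (BSC) with error probability p:
Capacity C = 1 - H(p) bits per symbol

where H(p) = -p log₂(p) - (1-p) log₂(1-p) is the binary entropy function.

H(0.36) = 0.9427 bits
C = 1 - 0.9427 = 0.0573 bits per symbol

This means we can reliably transmit up to 0.0573 bits of information per channel use.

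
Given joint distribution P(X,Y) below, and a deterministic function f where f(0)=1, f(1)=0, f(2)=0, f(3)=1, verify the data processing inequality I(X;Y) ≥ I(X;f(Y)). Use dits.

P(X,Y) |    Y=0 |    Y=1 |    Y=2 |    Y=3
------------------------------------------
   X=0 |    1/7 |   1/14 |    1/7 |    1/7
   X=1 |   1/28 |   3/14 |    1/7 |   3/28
I(X;Y) = 0.0323, I(X;f(Y)) = 0.0184, inequality holds: 0.0323 ≥ 0.0184

Data Processing Inequality: For any Markov chain X → Y → Z, we have I(X;Y) ≥ I(X;Z).

Here Z = f(Y) is a deterministic function of Y, forming X → Y → Z.

Original I(X;Y) = 0.0323 dits

After applying f:
P(X,Z) where Z=f(Y):
- P(X,Z=0) = P(X,Y=1) + P(X,Y=2)
- P(X,Z=1) = P(X,Y=0) + P(X,Y=3)

I(X;Z) = I(X;f(Y)) = 0.0184 dits

Verification: 0.0323 ≥ 0.0184 ✓

Information cannot be created by processing; the function f can only lose information about X.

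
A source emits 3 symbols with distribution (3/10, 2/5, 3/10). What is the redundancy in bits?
0.0140 bits

Redundancy measures how far a source is from maximum entropy:
R = H_max - H(X)

Maximum entropy for 3 symbols: H_max = log_2(3) = 1.5850 bits
Actual entropy: H(X) = 1.5710 bits
Redundancy: R = 1.5850 - 1.5710 = 0.0140 bits

This redundancy represents potential for compression: the source could be compressed by 0.0140 bits per symbol.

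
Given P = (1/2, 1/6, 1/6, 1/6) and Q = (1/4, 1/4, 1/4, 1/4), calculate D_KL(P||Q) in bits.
0.2075 bits

KL divergence: D_KL(P||Q) = Σ p(x) log(p(x)/q(x))

Computing term by term:
  x=0: 1/2 × log_2[(1/2)/(1/4)] = 1/2 × 1.0000 = 0.5000
  x=1: 1/6 × log_2[(1/6)/(1/4)] = 1/6 × -0.5850 = -0.0975
  x=2: 1/6 × log_2[(1/6)/(1/4)] = 1/6 × -0.5850 = -0.0975
  x=3: 1/6 × log_2[(1/6)/(1/4)] = 1/6 × -0.5850 = -0.0975

D_KL(P||Q) = 0.2075 bits

Note: KL divergence is always non-negative and equals 0 iff P = Q.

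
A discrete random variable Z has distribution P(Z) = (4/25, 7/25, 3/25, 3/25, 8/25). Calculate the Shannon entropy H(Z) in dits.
0.6615 dits

Shannon entropy is H(X) = -Σ p(x) log p(x).

For P = (4/25, 7/25, 3/25, 3/25, 8/25):
H = -4/25 × log_10(4/25) -7/25 × log_10(7/25) -3/25 × log_10(3/25) -3/25 × log_10(3/25) -8/25 × log_10(8/25)
H = 0.6615 dits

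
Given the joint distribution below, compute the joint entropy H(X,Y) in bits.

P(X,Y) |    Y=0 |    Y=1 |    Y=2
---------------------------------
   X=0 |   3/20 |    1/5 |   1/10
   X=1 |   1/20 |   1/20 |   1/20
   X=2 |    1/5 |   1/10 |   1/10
2.9842 bits

Joint entropy is H(X,Y) = -Σ_{x,y} p(x,y) log p(x,y).

Summing over all non-zero entries:
H(X,Y) = -[3/20·log_2(3/20) + 1/5·log_2(1/5) + 1/10·log_2(1/10) + 1/20·log_2(1/20) + 1/20·log_2(1/20) + 1/20·log_2(1/20) + 1/5·log_2(1/5) + 1/10·log_2(1/10) + 1/10·log_2(1/10)]
H(X,Y) = 2.9842 bits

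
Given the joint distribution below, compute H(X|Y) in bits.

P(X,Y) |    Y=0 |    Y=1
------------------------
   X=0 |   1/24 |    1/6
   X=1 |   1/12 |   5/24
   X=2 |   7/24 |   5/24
1.4021 bits

Using the chain rule: H(X|Y) = H(X,Y) - H(Y)

First, compute H(X,Y) = 2.3820 bits

Marginal P(Y) = (5/12, 7/12)
H(Y) = 0.9799 bits

H(X|Y) = H(X,Y) - H(Y) = 2.3820 - 0.9799 = 1.4021 bits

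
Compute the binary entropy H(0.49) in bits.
0.9997 bits

The binary entropy function is:
H(p) = -p log(p) - (1-p) log(1-p)

H(0.49) = -0.49 × log_2(0.49) - 0.51 × log_2(0.51)
H(0.49) = 0.9997 bits

Note: Binary entropy is maximized at p=0.5 (H=1 bit) and minimized at p=0 or p=1 (H=0).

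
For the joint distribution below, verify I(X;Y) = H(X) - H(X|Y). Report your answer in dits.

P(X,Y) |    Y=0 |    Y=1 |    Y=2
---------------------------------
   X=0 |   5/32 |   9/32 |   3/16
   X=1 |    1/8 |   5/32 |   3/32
I(X;Y) = 0.0018 dits

Mutual information has multiple equivalent forms:
- I(X;Y) = H(X) - H(X|Y)
- I(X;Y) = H(Y) - H(Y|X)
- I(X;Y) = H(X) + H(Y) - H(X,Y)

Computing all quantities:
H(X) = 0.2873, H(Y) = 0.4670, H(X,Y) = 0.7525
H(X|Y) = 0.2855, H(Y|X) = 0.4651

Verification:
H(X) - H(X|Y) = 0.2873 - 0.2855 = 0.0018
H(Y) - H(Y|X) = 0.4670 - 0.4651 = 0.0018
H(X) + H(Y) - H(X,Y) = 0.2873 + 0.4670 - 0.7525 = 0.0018

All forms give I(X;Y) = 0.0018 dits. ✓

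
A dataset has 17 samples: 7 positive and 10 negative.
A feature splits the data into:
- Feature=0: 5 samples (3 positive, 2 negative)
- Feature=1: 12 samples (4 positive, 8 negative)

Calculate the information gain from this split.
0.0436 bits

Information Gain = H(Y) - H(Y|Feature)

Before split:
P(positive) = 7/17 = 0.4118
H(Y) = 0.9774 bits

After split:
Feature=0: H = 0.9710 bits (weight = 5/17)
Feature=1: H = 0.9183 bits (weight = 12/17)
H(Y|Feature) = (5/17)×0.9710 + (12/17)×0.9183 = 0.9338 bits

Information Gain = 0.9774 - 0.9338 = 0.0436 bits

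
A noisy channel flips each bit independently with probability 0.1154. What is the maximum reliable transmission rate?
0.4840 bits

For a binary symmetric channel (BSC) with error probability p:
Capacity C = 1 - H(p) bits per symbol

where H(p) = -p log₂(p) - (1-p) log₂(1-p) is the binary entropy function.

H(0.1154) = 0.5160 bits
C = 1 - 0.5160 = 0.4840 bits per symbol

This means we can reliably transmit up to 0.4840 bits of information per channel use.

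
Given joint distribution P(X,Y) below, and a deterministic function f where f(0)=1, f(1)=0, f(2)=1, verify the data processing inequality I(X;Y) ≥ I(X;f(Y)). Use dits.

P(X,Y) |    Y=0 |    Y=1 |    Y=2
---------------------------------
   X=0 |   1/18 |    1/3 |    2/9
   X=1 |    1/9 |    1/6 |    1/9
I(X;Y) = 0.0138, I(X;f(Y)) = 0.0028, inequality holds: 0.0138 ≥ 0.0028

Data Processing Inequality: For any Markov chain X → Y → Z, we have I(X;Y) ≥ I(X;Z).

Here Z = f(Y) is a deterministic function of Y, forming X → Y → Z.

Original I(X;Y) = 0.0138 dits

After applying f:
P(X,Z) where Z=f(Y):
- P(X,Z=0) = P(X,Y=1)
- P(X,Z=1) = P(X,Y=0) + P(X,Y=2)

I(X;Z) = I(X;f(Y)) = 0.0028 dits

Verification: 0.0138 ≥ 0.0028 ✓

Information cannot be created by processing; the function f can only lose information about X.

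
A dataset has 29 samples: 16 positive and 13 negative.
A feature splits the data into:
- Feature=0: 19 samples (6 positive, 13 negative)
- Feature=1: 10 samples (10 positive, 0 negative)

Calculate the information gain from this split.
0.4028 bits

Information Gain = H(Y) - H(Y|Feature)

Before split:
P(positive) = 16/29 = 0.5517
H(Y) = 0.9923 bits

After split:
Feature=0: H = 0.8997 bits (weight = 19/29)
Feature=1: H = 0.0000 bits (weight = 10/29)
H(Y|Feature) = (19/29)×0.8997 + (10/29)×0.0000 = 0.5895 bits

Information Gain = 0.9923 - 0.5895 = 0.4028 bits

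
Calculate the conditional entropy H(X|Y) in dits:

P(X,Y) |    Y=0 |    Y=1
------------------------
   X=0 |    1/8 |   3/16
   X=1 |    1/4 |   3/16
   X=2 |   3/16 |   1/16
0.4500 dits

Using the chain rule: H(X|Y) = H(X,Y) - H(Y)

First, compute H(X,Y) = 0.7476 dits

Marginal P(Y) = (9/16, 7/16)
H(Y) = 0.2976 dits

H(X|Y) = H(X,Y) - H(Y) = 0.7476 - 0.2976 = 0.4500 dits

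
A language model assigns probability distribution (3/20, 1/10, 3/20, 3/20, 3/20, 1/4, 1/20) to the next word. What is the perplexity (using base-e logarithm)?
6.4552

Perplexity is e^H (or exp(H) for natural log).

First, H = -Σ p log p = 1.8649 nats
Perplexity = e^1.8649 = 6.4552

Interpretation: The model's uncertainty is equivalent to choosing uniformly among 6.5 options.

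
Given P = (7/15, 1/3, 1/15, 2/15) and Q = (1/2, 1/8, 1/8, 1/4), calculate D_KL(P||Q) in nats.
0.1690 nats

KL divergence: D_KL(P||Q) = Σ p(x) log(p(x)/q(x))

Computing term by term:
  x=0: 7/15 × log_e[(7/15)/(1/2)] = 7/15 × -0.0690 = -0.0322
  x=1: 1/3 × log_e[(1/3)/(1/8)] = 1/3 × 0.9808 = 0.3269
  x=2: 1/15 × log_e[(1/15)/(1/8)] = 1/15 × -0.6286 = -0.0419
  x=3: 2/15 × log_e[(2/15)/(1/4)] = 2/15 × -0.6286 = -0.0838

D_KL(P||Q) = 0.1690 nats

Note: KL divergence is always non-negative and equals 0 iff P = Q.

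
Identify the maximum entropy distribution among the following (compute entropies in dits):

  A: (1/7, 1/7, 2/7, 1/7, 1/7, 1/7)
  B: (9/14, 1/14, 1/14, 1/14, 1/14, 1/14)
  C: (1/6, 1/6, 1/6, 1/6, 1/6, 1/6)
C

For a discrete distribution over n outcomes, entropy is maximized by the uniform distribution.

Computing entropies:
H(A) = 0.7591 dits
H(B) = 0.5327 dits
H(C) = 0.7782 dits

The uniform distribution (where all probabilities equal 1/6) achieves the maximum entropy of log_10(6) = 0.7782 dits.

Distribution C has the highest entropy.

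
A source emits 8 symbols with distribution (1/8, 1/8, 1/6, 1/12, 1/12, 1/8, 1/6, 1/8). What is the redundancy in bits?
0.0409 bits

Redundancy measures how far a source is from maximum entropy:
R = H_max - H(X)

Maximum entropy for 8 symbols: H_max = log_2(8) = 3.0000 bits
Actual entropy: H(X) = 2.9591 bits
Redundancy: R = 3.0000 - 2.9591 = 0.0409 bits

This redundancy represents potential for compression: the source could be compressed by 0.0409 bits per symbol.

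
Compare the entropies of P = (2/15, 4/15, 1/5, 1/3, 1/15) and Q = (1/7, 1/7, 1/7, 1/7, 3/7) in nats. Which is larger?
P

Computing entropies in nats:
H(P) = 1.4898
H(Q) = 1.4751

Distribution P has higher entropy.

Intuition: The distribution closer to uniform (more spread out) has higher entropy.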